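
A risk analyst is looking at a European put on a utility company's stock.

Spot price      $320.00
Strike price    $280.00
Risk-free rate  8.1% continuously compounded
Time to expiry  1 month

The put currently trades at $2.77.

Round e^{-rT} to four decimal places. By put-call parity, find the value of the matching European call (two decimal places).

$44.65

exp(−rT) = exp(−0.081·0.08333) = 0.9933
Put-call parity: C − P = S − K·e^(−rT) = 320 − 280·0.9933 = 320 − 278.1240 = 41.8760
C = P + (C − P) = 2.77 + (41.8760) = 44.6460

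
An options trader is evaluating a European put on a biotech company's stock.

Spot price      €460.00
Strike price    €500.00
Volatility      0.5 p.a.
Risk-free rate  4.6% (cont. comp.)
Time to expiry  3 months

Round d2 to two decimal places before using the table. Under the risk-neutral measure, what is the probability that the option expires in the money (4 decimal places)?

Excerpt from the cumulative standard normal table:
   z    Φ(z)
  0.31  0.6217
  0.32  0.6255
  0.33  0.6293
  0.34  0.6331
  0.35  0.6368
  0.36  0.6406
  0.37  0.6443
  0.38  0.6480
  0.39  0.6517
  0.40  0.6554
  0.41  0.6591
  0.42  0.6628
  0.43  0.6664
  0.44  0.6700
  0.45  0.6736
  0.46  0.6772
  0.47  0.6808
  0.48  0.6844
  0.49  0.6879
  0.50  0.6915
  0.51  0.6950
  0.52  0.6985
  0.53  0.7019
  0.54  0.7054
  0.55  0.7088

0.6591

σ√T = 0.5 × 0.5000 = 0.2500
d₁ = [ln(460/500) + (0.046 + 0.5²/2)·0.25] / 0.2500 = [-0.0834 + 0.0427] / 0.2500 = -0.1625 → -0.16
d₂ = d₁ − σ√T = -0.1625 − 0.2500 = -0.4125 → -0.41
Pr(exercise) under Q = N(−d₂) = N(0.41) = 0.6591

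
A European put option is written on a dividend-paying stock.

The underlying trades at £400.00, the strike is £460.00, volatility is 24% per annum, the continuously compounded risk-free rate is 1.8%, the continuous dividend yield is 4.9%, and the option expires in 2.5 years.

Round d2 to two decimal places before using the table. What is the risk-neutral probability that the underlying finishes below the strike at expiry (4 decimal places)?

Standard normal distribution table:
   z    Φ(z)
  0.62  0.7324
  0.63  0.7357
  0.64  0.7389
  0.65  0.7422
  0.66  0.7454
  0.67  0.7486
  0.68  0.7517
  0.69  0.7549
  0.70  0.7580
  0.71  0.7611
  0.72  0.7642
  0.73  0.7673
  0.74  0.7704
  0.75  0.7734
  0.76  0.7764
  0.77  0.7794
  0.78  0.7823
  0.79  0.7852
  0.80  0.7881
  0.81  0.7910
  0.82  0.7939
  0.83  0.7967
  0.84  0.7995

T = 2.5;  σ√T = 0.3795
d₁ = [ln(400/460) + (0.018 − 0.049 + ½·0.24²)·2.5] / (σ√T) = (-0.1398 − 0.0055) / 0.3795 = -0.3828 ⇒ -0.38
d₂ = -0.3828 − 0.3795 = -0.7623 ⇒ -0.76
Risk-neutral Pr[S_T < K] = N(−d₂) = N(0.76) = 0.7764

0.7764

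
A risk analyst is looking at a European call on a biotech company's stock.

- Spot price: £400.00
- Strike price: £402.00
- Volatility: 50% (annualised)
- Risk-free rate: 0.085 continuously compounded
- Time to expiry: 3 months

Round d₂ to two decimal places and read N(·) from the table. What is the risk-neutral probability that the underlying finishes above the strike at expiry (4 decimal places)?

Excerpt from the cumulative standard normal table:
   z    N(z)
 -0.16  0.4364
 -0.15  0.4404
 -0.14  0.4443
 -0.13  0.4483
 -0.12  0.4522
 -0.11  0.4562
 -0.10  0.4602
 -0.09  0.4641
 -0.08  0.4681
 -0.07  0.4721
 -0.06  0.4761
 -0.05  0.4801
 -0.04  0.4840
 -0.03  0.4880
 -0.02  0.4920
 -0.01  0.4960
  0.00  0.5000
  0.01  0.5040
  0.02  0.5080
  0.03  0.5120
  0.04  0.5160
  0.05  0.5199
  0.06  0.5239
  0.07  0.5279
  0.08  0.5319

T = 0.25;  σ√T = 0.2500
d₁ = [ln(400/402) + (0.085 + 0.5²/2)·0.25] / 0.2500 = [-0.0050 + 0.0525] / 0.2500 = 0.1900 ≈ 0.19
d₂ = d₁ − σ√T = 0.1900 − 0.2500 = -0.0600 ≈ -0.06
Pr(exercise) under Q = N(d₂) = 0.4761

0.4761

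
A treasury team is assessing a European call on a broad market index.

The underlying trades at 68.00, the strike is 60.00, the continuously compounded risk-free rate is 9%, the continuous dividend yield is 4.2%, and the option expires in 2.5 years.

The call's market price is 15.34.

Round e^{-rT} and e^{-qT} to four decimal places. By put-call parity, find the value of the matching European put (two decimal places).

2.03

e^(−qT) = e^(−0.042·2.5) = 0.9003;  e^(−rT) = e^(−0.09·2.5) = 0.7985
Put-call parity: C − P = S·e^(−qT) − K·e^(−rT) = 68·0.9003 − 60·0.7985 = 61.2204 − 47.9100 = 13.3104
P = C − (C − P) = 15.34 − (13.3104) = 2.0296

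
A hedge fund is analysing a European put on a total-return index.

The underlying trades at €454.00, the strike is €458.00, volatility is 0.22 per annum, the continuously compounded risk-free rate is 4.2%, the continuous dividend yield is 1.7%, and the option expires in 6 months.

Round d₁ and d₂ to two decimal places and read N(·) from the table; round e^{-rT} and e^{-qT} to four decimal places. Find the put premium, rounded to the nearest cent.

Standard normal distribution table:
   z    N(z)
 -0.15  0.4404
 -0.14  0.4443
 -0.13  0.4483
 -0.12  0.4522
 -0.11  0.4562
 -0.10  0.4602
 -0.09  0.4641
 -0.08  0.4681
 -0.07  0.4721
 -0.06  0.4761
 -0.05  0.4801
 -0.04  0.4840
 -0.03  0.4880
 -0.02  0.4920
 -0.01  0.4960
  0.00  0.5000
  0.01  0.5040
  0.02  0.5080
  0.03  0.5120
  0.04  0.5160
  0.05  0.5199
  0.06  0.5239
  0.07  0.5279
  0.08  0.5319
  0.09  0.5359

€26.01

σ√T = 0.22·√0.5 = 0.1556
d₁ = [ln(454/458) + (0.042 − 0.017 + 0.22²/2)·0.5] / 0.1556 = [-0.0088 + 0.0246] / 0.1556 = 0.1017 ⇒ 0.10
d₂ = d₁ − σ√T = 0.1017 − 0.1556 = -0.0538 ⇒ -0.05
exp(−qT) = exp(−0.017·0.5) = 0.9915;  exp(−rT) = exp(−0.042·0.5) = 0.9792
N(−d₂) = N(0.05) = 0.5199;  N(−d₁) = N(-0.10) = 0.4602
P = 458·0.9792·0.5199 − 454·0.9915·0.4602 = 233.1614 − 207.1549 = 26.0065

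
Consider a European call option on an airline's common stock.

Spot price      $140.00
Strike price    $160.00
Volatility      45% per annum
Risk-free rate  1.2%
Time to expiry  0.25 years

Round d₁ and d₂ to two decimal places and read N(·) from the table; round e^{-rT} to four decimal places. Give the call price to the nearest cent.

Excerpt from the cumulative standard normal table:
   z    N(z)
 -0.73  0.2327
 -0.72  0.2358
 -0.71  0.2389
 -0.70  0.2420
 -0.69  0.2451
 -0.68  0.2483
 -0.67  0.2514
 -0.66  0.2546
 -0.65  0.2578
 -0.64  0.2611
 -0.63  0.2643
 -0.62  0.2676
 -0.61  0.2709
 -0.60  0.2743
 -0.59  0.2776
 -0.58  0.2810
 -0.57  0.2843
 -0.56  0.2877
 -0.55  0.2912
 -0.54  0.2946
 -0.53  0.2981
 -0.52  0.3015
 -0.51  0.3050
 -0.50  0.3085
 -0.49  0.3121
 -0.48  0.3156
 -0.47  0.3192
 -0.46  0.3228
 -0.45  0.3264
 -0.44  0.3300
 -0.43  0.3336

$5.59

σ√T = 0.45 × 0.5000 = 0.2250
d₁ = [ln(140/160) + (0.012 + 0.45²/2)·0.25] / 0.2250 = [-0.1335 + 0.0283] / 0.2250 = -0.4676 → -0.47
d₂ = d₁ − σ√T = -0.4676 − 0.2250 = -0.6926 → -0.69
exp(−rT) = exp(−0.012·0.25) = 0.9970
N(d₁) = N(-0.47) = 0.3192;  N(d₂) = N(-0.69) = 0.2451
C = 140·0.3192 − 160·0.9970·0.2451 = 44.6880 − 39.0984 = 5.5896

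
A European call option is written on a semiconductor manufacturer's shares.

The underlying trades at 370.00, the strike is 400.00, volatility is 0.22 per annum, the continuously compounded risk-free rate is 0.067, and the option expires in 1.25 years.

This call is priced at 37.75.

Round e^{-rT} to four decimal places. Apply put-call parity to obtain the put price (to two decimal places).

exp(−rT) = exp(−0.067·1.25) = 0.9197
Put-call parity: C − P = S − K·e^(−rT) = 370 − 400·0.9197 = 370 − 367.8800 = 2.1200
P = C − (C − P) = 37.75 − (2.1200) = 35.6300

35.63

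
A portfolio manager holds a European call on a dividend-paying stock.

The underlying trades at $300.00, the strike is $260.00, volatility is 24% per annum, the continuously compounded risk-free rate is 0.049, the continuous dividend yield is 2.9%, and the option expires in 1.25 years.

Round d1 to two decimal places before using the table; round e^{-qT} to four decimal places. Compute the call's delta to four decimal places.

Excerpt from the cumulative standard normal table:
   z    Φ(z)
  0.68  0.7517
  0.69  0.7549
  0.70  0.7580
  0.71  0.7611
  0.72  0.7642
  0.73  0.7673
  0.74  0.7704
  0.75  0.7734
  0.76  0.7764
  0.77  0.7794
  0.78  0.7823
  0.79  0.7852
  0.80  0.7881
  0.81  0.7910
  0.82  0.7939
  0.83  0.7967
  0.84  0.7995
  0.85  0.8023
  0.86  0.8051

0.7488

T = 1.25;  σ√T = 0.2683
d₁ = [ln(300/260) + (0.049 − 0.029 + ½·0.24²)·1.25] / (σ√T) = (0.1431 + 0.0610) / 0.2683 = 0.7606 ⇒ 0.76
N(d₁) = N(0.76) = 0.7764
Δ_call = exp(−qT)·N(d₁) = 0.9644·0.7764 = 0.7488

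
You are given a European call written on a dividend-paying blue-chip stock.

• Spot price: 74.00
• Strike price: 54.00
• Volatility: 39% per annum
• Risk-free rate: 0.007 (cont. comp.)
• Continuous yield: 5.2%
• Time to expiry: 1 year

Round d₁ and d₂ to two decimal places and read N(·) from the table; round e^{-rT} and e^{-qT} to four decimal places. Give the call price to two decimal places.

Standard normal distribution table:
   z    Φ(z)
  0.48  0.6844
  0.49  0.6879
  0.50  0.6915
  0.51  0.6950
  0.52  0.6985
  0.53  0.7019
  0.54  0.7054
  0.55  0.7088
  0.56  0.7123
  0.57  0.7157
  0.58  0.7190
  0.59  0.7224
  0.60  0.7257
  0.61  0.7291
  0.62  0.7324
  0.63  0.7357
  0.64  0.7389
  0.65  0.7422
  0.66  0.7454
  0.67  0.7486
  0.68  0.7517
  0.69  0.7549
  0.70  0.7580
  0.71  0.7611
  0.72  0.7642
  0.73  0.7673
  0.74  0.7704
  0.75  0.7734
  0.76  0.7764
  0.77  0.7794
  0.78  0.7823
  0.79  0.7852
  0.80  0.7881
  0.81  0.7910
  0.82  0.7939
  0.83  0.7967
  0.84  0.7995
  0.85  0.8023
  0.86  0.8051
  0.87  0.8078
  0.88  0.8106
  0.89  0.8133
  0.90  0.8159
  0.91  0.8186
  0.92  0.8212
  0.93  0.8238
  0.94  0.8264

σ√T = 0.39·√1 = 0.3900
d₁ = [ln(74/54) + (0.007 − 0.052 + 0.39²/2)·1] / 0.3900 = [0.3151 + 0.0311] / 0.3900 = 0.8875 ≈ 0.89
d₂ = d₁ − σ√T = 0.8875 − 0.3900 = 0.4975 ≈ 0.50
exp(−qT) = exp(−0.052·1) = 0.9493;  exp(−rT) = exp(−0.007·1) = 0.9930
C = 74·0.9493·N(0.89) − 54·0.9930·N(0.50) = 74·0.9493·0.8133 − 54·0.9930·0.6915 = 57.1329 − 37.0796 = 20.0532

20.05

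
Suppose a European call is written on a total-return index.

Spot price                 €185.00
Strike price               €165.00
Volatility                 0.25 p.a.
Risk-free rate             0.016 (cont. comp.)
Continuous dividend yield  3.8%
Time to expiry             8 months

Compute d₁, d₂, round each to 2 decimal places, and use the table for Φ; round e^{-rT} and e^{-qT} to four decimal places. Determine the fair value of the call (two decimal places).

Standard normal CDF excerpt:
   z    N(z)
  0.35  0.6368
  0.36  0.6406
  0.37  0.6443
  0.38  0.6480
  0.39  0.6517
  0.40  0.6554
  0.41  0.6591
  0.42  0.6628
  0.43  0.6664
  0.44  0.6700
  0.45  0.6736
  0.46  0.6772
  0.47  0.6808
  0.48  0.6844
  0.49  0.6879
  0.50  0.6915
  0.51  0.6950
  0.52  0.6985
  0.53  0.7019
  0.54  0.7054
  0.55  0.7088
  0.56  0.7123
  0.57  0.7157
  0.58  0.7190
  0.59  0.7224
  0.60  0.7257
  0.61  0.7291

€23.91

T = 0.6667;  σ√T = 0.2041
d₁ = [ln(185/165) + (0.016 − 0.038 + 0.25²/2)·0.6667] / 0.2041 = [0.1144 + 0.0062] / 0.2041 = 0.5907 ⇒ 0.59
d₂ = d₁ − σ√T = 0.5907 − 0.2041 = 0.3866 ⇒ 0.39
exp(−qT) = exp(−0.038·0.6667) = 0.9750;  exp(−rT) = exp(−0.016·0.6667) = 0.9894
C = 185·0.9750·N(0.59) − 165·0.9894·N(0.39) = 185·0.9750·0.7224 − 165·0.9894·0.6517 = 130.3029 − 106.3907 = 23.9122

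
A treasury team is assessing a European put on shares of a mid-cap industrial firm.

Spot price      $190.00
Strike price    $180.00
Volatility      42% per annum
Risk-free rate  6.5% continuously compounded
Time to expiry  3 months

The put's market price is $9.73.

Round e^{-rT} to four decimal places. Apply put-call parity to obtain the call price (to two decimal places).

e^(−rT) = e^(−0.065·0.25) = 0.9839
Put-call parity: C − P = S − K·e^(−rT) = 190 − 180·0.9839 = 190 − 177.1020 = 12.8980
C = P + (C − P) = 9.73 + (12.8980) = 22.6280

$22.63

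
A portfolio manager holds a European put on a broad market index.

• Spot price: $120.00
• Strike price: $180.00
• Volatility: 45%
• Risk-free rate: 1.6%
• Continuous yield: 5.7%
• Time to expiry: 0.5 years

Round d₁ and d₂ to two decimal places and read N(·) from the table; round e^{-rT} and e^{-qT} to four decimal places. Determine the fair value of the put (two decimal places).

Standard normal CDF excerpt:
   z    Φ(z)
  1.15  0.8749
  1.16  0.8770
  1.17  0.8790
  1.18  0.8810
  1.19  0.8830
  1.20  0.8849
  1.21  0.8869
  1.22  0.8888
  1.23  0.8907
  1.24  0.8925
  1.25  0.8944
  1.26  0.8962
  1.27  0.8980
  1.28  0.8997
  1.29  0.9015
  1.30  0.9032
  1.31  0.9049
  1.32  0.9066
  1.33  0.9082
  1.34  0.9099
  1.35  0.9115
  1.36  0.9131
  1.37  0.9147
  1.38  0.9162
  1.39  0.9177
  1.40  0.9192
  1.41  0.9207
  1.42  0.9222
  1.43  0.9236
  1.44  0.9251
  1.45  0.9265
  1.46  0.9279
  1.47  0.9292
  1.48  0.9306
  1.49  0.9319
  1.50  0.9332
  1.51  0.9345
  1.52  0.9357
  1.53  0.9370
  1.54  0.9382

$63.88

σ√T = 0.45·√0.5 = 0.3182
d₁ = [ln(120/180) + (0.016 − 0.057 + 0.45²/2)·0.5] / 0.3182 = [-0.4055 + 0.0301] / 0.3182 = -1.1796 → -1.18
d₂ = d₁ − σ√T = -1.1796 − 0.3182 = -1.4978 → -1.50
e^(−qT) = e^(−0.057·0.5) = 0.9719;  e^(−rT) = e^(−0.016·0.5) = 0.9920
N(−d₂) = N(1.50) = 0.9332;  N(−d₁) = N(1.18) = 0.8810
P = 180·0.9920·0.9332 − 120·0.9719·0.8810 = 166.6322 − 102.7493 = 63.8829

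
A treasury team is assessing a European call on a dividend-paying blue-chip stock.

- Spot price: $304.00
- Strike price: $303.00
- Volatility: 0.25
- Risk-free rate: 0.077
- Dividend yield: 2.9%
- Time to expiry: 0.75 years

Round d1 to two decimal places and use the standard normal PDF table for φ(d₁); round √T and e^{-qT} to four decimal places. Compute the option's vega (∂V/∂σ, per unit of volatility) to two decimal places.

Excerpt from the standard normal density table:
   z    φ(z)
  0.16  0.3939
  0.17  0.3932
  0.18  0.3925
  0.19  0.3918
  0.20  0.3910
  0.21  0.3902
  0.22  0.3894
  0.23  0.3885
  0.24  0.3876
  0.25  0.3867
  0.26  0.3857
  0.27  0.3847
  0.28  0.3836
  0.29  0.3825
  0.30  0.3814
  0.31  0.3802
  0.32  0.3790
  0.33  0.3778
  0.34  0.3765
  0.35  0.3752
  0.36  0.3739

98.53

σ√T = 0.25 × 0.8660 = 0.2165
d₁ = [ln(304/303) + (0.077 − 0.029 + 0.25²/2)·0.75] / 0.2165 = [0.0033 + 0.0594] / 0.2165 = 0.2897 which rounds to 0.29
√T = √0.75 = 0.8660
φ(d₁) = φ(0.29) = 0.3825
e^(−qT) = e^(−0.029·0.75) = 0.9785
vega = S·e^(−qT)·φ(d₁)·√T = 304·0.9785·0.3825·0.8660 = 98.5335
(The put has the same vega.)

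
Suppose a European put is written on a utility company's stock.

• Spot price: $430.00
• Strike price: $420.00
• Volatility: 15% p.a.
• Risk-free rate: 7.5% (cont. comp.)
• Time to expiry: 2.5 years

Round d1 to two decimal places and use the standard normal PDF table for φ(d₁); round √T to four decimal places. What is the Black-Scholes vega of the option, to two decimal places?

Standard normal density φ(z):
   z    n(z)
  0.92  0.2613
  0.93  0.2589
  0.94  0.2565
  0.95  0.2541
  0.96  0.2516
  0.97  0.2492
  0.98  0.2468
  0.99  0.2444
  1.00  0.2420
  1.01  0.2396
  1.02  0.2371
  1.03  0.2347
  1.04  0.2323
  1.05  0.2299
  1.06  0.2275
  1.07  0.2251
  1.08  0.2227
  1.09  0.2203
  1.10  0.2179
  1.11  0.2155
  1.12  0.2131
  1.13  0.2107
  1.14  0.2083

162.90

σ√T = 0.15 × 1.5811 = 0.2372
d₁ = [ln(430/420) + (0.075 + ½·0.15²)·2.5] / (σ√T) = (0.0235 + 0.2156) / 0.2372 = 1.0084 which rounds to 1.01
√T = √2.5 = 1.5811
φ(d₁) = φ(1.01) = 0.2396
vega = S·φ(d₁)·√T = 430·0.2396·1.5811 = 162.8976
(Call and put vega coincide under Black-Scholes.)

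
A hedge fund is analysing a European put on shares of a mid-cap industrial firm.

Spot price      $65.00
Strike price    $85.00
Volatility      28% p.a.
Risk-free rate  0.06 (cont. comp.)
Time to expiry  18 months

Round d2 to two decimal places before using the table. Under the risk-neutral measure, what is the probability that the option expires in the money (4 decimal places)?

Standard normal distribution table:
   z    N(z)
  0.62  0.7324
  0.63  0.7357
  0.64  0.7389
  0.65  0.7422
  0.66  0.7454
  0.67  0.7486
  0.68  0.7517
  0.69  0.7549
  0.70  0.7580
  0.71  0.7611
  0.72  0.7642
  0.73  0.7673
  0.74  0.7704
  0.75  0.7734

σ√T = 0.28 × 1.2247 = 0.3429
d₁ = [ln(65/85) + (0.06 + 0.28²/2)·1.5] / 0.3429 = [-0.2683 + 0.1488] / 0.3429 = -0.3484 which rounds to -0.35
d₂ = d₁ − σ√T = -0.3484 − 0.3429 = -0.6913 which rounds to -0.69
Pr(exercise) under Q = N(−d₂) = N(0.69) = 0.7549

0.7549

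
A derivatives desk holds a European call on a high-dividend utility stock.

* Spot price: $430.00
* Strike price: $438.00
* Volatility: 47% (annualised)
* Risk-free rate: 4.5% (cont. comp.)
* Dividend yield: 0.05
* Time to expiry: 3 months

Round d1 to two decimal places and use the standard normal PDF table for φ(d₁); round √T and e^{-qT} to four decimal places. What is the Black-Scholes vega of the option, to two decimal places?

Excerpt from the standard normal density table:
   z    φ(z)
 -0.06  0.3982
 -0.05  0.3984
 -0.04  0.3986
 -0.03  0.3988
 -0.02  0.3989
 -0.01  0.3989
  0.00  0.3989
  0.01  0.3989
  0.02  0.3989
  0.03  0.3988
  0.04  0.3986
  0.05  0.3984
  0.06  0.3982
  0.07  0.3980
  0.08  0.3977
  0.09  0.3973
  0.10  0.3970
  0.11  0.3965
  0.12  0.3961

84.68

σ√T = 0.47 × 0.5000 = 0.2350
d₁ = [ln(430/438) + (0.045 − 0.05 + ½·0.47²)·0.25] / (σ√T) = (-0.0184 + 0.0264) / 0.2350 = 0.0337 ≈ 0.03
√T = √0.25 = 0.5000
φ(d₁) = φ(0.03) = 0.3988
e^(−qT) = e^(−0.05·0.25) = 0.9876
vega = S·e^(−qT)·φ(d₁)·√T = 430·0.9876·0.3988·0.5000 = 84.6788
(Call and put vega coincide under Black-Scholes.)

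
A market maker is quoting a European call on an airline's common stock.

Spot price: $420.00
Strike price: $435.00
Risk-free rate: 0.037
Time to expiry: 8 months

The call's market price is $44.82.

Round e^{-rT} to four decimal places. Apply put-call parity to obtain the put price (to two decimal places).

$49.21

exp(−rT) = exp(−0.037·0.6667) = 0.9756
Put-call parity: C − P = S − K·e^(−rT) = 420 − 435·0.9756 = 420 − 424.3860 = -4.3860
P = C − (C − P) = 44.82 − (-4.3860) = 49.2060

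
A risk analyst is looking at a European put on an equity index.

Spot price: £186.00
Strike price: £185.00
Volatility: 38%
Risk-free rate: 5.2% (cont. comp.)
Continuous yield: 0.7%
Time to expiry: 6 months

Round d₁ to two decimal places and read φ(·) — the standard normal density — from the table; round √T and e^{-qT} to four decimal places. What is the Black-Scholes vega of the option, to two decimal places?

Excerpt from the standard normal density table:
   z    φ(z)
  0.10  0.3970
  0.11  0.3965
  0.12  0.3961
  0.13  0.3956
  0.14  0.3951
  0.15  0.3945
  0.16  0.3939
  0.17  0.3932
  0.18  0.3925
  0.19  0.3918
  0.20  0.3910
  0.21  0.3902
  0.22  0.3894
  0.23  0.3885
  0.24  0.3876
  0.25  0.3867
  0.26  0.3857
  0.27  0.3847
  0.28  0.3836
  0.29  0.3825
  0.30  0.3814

50.80

σ√T = 0.38·√0.5 = 0.2687
ln(S/K) + (r − q + σ²/2)T = ln(186/185) + (0.052 − 0.007 + 0.38²/2)·0.5 = 0.0054 + 0.0586 = 0.0640
d₁ = 0.0640 / 0.2687 = 0.2381 ≈ 0.24
√T = √0.5 = 0.7071
φ(d₁) = φ(0.24) = 0.3876
exp(−qT) = exp(−0.007·0.5) = 0.9965
vega = S·exp(−qT)·φ(d₁)·√T = 186·0.9965·0.3876·0.7071 = 50.7990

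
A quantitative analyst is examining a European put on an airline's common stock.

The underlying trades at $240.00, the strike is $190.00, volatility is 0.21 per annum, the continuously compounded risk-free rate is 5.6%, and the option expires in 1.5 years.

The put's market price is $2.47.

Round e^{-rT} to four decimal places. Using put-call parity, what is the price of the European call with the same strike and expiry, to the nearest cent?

$67.78

e^(−rT) = e^(−0.056·1.5) = 0.9194
Put-call parity: C − P = S − K·e^(−rT) = 240 − 190·0.9194 = 240 − 174.6860 = 65.3140
C = P + (C − P) = 2.47 + (65.3140) = 67.7840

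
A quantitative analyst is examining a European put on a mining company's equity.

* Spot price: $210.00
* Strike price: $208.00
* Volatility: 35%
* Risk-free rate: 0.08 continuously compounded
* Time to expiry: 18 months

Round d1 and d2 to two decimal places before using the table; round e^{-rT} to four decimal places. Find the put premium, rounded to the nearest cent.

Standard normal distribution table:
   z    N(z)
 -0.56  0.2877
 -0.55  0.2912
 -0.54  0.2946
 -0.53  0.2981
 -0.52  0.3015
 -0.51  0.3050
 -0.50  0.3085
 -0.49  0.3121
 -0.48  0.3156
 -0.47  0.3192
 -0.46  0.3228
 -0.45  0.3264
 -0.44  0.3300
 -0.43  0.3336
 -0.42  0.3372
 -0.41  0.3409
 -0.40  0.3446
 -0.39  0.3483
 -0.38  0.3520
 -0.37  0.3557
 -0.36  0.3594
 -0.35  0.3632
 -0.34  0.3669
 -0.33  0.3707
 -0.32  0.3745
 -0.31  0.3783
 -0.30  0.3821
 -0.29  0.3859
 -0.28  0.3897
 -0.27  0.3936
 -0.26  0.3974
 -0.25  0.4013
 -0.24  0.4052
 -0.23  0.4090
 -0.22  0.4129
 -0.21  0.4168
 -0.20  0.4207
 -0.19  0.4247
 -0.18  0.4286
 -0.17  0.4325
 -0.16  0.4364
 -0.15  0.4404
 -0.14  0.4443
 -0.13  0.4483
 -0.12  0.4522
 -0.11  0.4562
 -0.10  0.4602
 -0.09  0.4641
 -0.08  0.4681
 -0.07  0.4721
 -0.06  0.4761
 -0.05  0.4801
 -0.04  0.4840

$22.30

σ√T = 0.35 × 1.2247 = 0.4287
d₁ = [ln(210/208) + (0.08 + 0.35²/2)·1.5] / 0.4287 = [0.0096 + 0.2119] / 0.4287 = 0.5166 ≈ 0.52
d₂ = d₁ − σ√T = 0.5166 − 0.4287 = 0.0879 ≈ 0.09
exp(−rT) = exp(−0.08·1.5) = 0.8869
N(−d₂) = N(-0.09) = 0.4641;  N(−d₁) = N(-0.52) = 0.3015
P = 208·0.8869·0.4641 − 210·0.3015 = 85.6149 − 63.3150 = 22.2999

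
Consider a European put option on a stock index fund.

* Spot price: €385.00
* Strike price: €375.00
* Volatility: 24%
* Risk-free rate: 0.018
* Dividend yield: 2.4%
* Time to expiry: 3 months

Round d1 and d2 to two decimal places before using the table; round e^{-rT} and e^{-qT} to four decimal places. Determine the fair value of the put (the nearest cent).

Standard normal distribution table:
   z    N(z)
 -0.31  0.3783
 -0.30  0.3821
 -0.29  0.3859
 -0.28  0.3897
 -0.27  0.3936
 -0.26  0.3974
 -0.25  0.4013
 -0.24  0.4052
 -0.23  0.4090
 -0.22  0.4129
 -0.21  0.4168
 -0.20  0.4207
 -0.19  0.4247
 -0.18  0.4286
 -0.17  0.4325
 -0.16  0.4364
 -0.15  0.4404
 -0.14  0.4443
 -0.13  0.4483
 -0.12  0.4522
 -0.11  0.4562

σ√T = 0.24 × 0.5000 = 0.1200
d₁ = [ln(385/375) + (0.018 − 0.024 + ½·0.24²)·0.25] / (σ√T) = (0.0263 + 0.0057) / 0.1200 = 0.2668 ⇒ 0.27
d₂ = 0.2668 − 0.1200 = 0.1468 ⇒ 0.15
e^(−qT) = e^(−0.024·0.25) = 0.9940;  e^(−rT) = e^(−0.018·0.25) = 0.9955
N(−d₂) = N(-0.15) = 0.4404;  N(−d₁) = N(-0.27) = 0.3936
P = 375·0.9955·0.4404 − 385·0.9940·0.3936 = 164.4068 − 150.6268 = 13.7800

€13.78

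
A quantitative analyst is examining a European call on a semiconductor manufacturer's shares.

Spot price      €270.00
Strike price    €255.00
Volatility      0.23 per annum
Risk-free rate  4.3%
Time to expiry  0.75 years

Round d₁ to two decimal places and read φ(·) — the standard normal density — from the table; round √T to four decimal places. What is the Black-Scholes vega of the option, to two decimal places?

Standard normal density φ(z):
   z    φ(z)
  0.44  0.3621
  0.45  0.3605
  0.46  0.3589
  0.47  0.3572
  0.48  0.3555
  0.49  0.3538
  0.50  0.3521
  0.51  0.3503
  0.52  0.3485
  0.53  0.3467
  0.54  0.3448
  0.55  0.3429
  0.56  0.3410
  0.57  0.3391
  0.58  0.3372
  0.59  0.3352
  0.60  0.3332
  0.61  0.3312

80.18

σ√T = 0.23 × 0.8660 = 0.1992
ln(S/K) + (r + σ²/2)T = ln(270/255) + (0.043 + 0.23²/2)·0.75 = 0.0572 + 0.0521 = 0.1092
d₁ = 0.1092 / 0.1992 = 0.5485 → 0.55
√T = √0.75 = 0.8660
φ(d₁) = φ(0.55) = 0.3429
vega = S·φ(d₁)·√T = 270·0.3429·0.8660 = 80.1769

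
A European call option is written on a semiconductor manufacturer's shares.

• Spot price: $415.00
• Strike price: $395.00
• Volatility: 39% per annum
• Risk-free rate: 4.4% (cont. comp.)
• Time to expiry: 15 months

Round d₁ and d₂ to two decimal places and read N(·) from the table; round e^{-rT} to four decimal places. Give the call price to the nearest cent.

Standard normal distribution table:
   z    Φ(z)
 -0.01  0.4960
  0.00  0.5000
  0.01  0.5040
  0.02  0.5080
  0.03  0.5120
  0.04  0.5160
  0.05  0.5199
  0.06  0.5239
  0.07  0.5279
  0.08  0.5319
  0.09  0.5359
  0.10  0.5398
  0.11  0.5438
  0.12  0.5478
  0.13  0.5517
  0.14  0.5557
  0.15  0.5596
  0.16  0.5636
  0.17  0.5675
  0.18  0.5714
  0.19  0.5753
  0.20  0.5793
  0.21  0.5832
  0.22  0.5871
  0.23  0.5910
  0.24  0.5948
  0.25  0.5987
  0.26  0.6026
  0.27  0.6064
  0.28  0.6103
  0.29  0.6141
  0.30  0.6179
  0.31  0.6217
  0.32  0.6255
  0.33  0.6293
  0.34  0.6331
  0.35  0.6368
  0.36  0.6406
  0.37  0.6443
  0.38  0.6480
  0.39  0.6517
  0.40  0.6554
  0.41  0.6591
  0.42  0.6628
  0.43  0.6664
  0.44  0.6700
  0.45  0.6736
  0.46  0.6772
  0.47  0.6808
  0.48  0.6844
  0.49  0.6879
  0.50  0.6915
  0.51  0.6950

$91.11

σ√T = 0.39 × 1.1180 = 0.4360
d₁ = [ln(415/395) + (0.044 + ½·0.39²)·1.25] / (σ√T) = (0.0494 + 0.1501) / 0.4360 = 0.4574 → 0.46
d₂ = 0.4574 − 0.4360 = 0.0214 → 0.02
exp(−rT) = exp(−0.044·1.25) = 0.9465
N(d₁) = N(0.46) = 0.6772;  N(d₂) = N(0.02) = 0.5080
C = 415·0.6772 − 395·0.9465·0.5080 = 281.0380 − 189.9247 = 91.1133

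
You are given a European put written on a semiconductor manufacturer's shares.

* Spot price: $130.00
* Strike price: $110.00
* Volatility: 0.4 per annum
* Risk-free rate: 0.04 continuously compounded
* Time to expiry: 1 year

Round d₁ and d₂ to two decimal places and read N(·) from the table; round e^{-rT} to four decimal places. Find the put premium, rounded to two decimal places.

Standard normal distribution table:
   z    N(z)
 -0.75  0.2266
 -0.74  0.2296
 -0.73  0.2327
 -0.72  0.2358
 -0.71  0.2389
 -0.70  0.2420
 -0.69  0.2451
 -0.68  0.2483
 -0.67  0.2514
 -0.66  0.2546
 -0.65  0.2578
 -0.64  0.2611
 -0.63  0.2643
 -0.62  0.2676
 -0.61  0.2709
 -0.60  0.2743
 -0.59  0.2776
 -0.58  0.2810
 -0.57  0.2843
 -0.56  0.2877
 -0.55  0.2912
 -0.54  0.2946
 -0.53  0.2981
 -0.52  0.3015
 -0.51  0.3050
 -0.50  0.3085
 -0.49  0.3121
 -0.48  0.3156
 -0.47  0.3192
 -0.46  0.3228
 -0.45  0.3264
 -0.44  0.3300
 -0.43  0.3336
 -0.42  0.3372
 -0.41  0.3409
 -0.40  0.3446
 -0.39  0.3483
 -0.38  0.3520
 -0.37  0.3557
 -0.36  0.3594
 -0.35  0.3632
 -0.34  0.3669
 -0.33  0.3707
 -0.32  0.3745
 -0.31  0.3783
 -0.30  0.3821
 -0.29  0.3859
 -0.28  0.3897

T = 1;  σ√T = 0.4000
ln(S/K) + (r + σ²/2)T = ln(130/110) + (0.04 + 0.4²/2)·1 = 0.1671 + 0.1200 = 0.2871
d₁ = 0.2871 / 0.4000 = 0.7176 ⇒ 0.72
d₂ = d₁ − σ√T = 0.7176 − 0.4000 = 0.3176 ⇒ 0.32
e^(−rT) = e^(−0.04·1) = 0.9608
N(−d₂) = N(-0.32) = 0.3745;  N(−d₁) = N(-0.72) = 0.2358
P = 110·0.9608·0.3745 − 130·0.2358 = 39.5802 − 30.6540 = 8.9262

$8.93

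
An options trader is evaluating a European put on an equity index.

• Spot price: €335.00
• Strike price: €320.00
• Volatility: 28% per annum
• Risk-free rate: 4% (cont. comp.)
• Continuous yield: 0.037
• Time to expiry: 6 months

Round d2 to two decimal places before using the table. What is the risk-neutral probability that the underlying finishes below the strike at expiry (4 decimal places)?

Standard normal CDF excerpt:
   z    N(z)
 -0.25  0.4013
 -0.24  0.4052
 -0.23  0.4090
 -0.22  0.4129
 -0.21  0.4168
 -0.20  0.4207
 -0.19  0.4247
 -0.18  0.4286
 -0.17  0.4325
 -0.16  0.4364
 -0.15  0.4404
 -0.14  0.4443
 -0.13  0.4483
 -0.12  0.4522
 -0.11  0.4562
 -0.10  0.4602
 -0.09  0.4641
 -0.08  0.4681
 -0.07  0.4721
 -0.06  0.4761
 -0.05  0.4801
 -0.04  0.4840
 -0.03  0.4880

0.4443

T = 0.5;  σ√T = 0.1980
d₁ = [ln(335/320) + (0.04 − 0.037 + 0.28²/2)·0.5] / 0.1980 = [0.0458 + 0.0211] / 0.1980 = 0.3379 → 0.34
d₂ = d₁ − σ√T = 0.3379 − 0.1980 = 0.1400 → 0.14
Risk-neutral Pr[S_T < K] = N(−d₂) = N(-0.14) = 0.4443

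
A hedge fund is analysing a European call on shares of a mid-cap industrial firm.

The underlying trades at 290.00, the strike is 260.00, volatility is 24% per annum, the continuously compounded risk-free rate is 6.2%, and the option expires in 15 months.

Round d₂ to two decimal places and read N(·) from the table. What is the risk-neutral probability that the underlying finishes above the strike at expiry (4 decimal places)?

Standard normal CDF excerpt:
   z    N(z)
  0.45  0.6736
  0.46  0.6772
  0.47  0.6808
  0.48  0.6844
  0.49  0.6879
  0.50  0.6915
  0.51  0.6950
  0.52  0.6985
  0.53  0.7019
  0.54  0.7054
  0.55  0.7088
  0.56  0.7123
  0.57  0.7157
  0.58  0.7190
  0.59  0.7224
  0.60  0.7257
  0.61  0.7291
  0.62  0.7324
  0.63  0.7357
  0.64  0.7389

0.7123

σ√T = 0.24 × 1.1180 = 0.2683
ln(S/K) + (r + σ²/2)T = ln(290/260) + (0.062 + 0.24²/2)·1.25 = 0.1092 + 0.1135 = 0.2227
d₁ = 0.2227 / 0.2683 = 0.8300 ≈ 0.83
d₂ = d₁ − σ√T = 0.8300 − 0.2683 = 0.5616 ≈ 0.56
Pr(exercise) under Q = N(d₂) = 0.7123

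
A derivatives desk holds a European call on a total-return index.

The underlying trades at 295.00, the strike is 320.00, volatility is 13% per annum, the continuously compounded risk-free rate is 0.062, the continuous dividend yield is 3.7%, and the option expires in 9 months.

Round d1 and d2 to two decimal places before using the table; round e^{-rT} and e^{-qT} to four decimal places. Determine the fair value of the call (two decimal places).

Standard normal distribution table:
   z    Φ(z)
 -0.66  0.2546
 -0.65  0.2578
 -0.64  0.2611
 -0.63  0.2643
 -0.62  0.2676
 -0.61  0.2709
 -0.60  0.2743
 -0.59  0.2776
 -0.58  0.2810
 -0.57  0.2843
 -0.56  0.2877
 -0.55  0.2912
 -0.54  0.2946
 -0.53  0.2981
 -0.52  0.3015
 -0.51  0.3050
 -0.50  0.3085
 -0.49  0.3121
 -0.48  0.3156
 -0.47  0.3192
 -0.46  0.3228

5.76

σ√T = 0.13 × 0.8660 = 0.1126
ln(S/K) + (r − q + σ²/2)T = ln(295/320) + (0.062 − 0.037 + 0.13²/2)·0.75 = -0.0813 + 0.0251 = -0.0563
d₁ = -0.0563 / 0.1126 = -0.4997 → -0.50
d₂ = d₁ − σ√T = -0.4997 − 0.1126 = -0.6123 → -0.61
e^(−qT) = e^(−0.037·0.75) = 0.9726;  e^(−rT) = e^(−0.062·0.75) = 0.9546
N(d₁) = N(-0.50) = 0.3085;  N(d₂) = N(-0.61) = 0.2709
C = 295·0.9726·0.3085 − 320·0.9546·0.2709 = 88.5139 − 82.7524 = 5.7615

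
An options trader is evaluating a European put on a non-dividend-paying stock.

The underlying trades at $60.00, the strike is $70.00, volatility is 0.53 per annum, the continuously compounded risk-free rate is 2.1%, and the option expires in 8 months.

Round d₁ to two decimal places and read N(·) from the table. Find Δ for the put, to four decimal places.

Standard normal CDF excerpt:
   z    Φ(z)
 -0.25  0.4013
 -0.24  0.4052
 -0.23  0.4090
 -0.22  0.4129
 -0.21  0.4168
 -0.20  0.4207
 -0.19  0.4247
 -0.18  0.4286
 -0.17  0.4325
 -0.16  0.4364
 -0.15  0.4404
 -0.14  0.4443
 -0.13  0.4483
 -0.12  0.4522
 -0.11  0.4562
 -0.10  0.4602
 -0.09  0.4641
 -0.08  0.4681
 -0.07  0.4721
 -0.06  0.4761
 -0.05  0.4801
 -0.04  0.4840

-0.5438

T = 0.6667;  σ√T = 0.4327
ln(S/K) + (r + σ²/2)T = ln(60/70) + (0.021 + 0.53²/2)·0.6667 = -0.1542 + 0.1076 = -0.0465
d₁ = -0.0465 / 0.4327 = -0.1075 which rounds to -0.11
N(d₁) = N(-0.11) = 0.4562
Δ_put = N(d₁) − 1 = 0.4562 − 1 = -0.5438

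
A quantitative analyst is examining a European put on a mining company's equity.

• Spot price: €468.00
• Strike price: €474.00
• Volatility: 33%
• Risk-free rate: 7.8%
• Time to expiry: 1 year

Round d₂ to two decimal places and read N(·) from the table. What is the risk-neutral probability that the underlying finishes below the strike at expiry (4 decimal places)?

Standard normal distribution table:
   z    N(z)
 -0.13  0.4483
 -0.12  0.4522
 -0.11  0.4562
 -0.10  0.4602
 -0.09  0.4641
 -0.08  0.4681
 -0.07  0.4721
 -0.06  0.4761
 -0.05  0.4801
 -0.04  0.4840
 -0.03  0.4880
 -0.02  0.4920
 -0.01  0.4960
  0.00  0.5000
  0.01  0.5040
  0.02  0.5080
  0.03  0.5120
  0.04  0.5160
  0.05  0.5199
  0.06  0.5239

σ√T = 0.33·√1 = 0.3300
d₁ = [ln(468/474) + (0.078 + ½·0.33²)·1] / (σ√T) = (-0.0127 + 0.1325) / 0.3300 = 0.3628 ⇒ 0.36
d₂ = 0.3628 − 0.3300 = 0.0328 ⇒ 0.03
Pr(exercise) under Q = N(−d₂) = N(-0.03) = 0.4880

0.4880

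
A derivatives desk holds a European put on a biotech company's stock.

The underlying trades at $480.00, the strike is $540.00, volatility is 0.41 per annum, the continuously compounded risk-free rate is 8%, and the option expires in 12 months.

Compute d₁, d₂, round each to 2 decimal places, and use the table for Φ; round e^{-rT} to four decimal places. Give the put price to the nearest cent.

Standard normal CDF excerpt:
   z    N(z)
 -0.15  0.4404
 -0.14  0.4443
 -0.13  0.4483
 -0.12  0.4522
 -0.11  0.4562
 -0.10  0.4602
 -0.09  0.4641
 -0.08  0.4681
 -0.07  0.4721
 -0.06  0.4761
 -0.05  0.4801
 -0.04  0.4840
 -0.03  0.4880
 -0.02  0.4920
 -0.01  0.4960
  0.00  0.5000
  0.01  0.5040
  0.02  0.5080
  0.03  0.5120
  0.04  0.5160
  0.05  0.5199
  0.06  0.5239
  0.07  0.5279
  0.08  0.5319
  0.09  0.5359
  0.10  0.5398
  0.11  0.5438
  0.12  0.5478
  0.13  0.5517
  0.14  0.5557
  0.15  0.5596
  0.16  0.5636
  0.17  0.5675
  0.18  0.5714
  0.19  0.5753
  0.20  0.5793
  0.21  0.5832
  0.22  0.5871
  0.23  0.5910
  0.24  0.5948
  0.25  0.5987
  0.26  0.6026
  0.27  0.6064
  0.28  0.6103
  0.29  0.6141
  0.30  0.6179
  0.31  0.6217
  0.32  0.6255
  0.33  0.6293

$89.03

σ√T = 0.41·√1 = 0.4100
d₁ = [ln(480/540) + (0.08 + 0.41²/2)·1] / 0.4100 = [-0.1178 + 0.1640] / 0.4100 = 0.1128 ⇒ 0.11
d₂ = d₁ − σ√T = 0.1128 − 0.4100 = -0.2972 ⇒ -0.30
exp(−rT) = exp(−0.08·1) = 0.9231
N(−d₂) = N(0.30) = 0.6179;  N(−d₁) = N(-0.11) = 0.4562
P = 540·0.9231·0.6179 − 480·0.4562 = 308.0071 − 218.9760 = 89.0311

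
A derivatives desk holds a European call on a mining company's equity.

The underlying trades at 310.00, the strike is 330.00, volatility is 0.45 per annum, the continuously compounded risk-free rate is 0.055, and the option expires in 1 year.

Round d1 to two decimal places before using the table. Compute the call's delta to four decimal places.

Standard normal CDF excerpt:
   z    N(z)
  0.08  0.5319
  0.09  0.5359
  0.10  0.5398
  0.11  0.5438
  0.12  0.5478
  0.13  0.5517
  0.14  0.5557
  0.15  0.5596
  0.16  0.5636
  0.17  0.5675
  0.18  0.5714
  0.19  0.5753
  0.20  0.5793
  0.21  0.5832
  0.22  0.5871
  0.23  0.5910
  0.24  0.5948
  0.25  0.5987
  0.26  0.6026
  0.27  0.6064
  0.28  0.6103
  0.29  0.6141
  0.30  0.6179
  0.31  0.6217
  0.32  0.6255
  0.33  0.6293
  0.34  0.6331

0.5832

σ√T = 0.45 × 1.0000 = 0.4500
d₁ = [ln(310/330) + (0.055 + 0.45²/2)·1] / 0.4500 = [-0.0625 + 0.1562] / 0.4500 = 0.2083 ≈ 0.21
N(d₁) = N(0.21) = 0.5832
Δ_call = N(d₁) = 0.5832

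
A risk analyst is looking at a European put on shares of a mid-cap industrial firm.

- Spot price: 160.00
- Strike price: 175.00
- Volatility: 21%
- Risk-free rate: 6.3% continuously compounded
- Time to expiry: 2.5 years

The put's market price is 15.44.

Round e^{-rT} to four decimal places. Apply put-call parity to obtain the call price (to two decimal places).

25.94

e^(−rT) = e^(−0.063·2.5) = 0.8543
Put-call parity: C − P = S − K·e^(−rT) = 160 − 175·0.8543 = 160 − 149.5025 = 10.4975
C = P + (C − P) = 15.44 + (10.4975) = 25.9375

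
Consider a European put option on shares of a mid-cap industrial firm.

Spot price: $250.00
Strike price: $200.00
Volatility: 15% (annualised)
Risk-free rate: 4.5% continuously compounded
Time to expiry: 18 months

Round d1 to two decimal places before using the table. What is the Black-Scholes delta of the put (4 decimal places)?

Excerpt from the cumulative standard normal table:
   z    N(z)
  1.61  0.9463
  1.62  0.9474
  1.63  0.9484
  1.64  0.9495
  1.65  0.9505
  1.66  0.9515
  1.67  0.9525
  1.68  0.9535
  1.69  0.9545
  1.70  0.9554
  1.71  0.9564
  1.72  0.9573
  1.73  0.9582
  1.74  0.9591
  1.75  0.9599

-0.0475

T = 1.5;  σ√T = 0.1837
d₁ = [ln(250/200) + (0.045 + 0.15²/2)·1.5] / 0.1837 = [0.2231 + 0.0844] / 0.1837 = 1.6739 → 1.67
N(d₁) = N(1.67) = 0.9525
Δ_put = N(d₁) − 1 = 0.9525 − 1 = -0.0475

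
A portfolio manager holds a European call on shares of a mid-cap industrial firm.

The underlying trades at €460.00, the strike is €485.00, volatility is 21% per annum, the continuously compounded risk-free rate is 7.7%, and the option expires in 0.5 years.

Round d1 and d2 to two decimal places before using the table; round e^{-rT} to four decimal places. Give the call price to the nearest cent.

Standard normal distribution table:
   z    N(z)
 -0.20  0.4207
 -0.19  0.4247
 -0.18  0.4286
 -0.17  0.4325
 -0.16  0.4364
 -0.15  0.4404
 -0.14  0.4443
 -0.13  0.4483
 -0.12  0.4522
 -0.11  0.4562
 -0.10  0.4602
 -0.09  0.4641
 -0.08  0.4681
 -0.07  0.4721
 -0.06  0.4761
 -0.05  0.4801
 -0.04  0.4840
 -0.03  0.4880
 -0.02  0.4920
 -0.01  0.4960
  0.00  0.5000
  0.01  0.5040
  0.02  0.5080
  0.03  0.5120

€24.49

σ√T = 0.21·√0.5 = 0.1485
ln(S/K) + (r + σ²/2)T = ln(460/485) + (0.077 + 0.21²/2)·0.5 = -0.0529 + 0.0495 = -0.0034
d₁ = -0.0034 / 0.1485 = -0.0229 ≈ -0.02
d₂ = d₁ − σ√T = -0.0229 − 0.1485 = -0.1714 ≈ -0.17
exp(−rT) = exp(−0.077·0.5) = 0.9622
N(d₁) = N(-0.02) = 0.4920;  N(d₂) = N(-0.17) = 0.4325
C = 460·0.4920 − 485·0.9622·0.4325 = 226.3200 − 201.8335 = 24.4865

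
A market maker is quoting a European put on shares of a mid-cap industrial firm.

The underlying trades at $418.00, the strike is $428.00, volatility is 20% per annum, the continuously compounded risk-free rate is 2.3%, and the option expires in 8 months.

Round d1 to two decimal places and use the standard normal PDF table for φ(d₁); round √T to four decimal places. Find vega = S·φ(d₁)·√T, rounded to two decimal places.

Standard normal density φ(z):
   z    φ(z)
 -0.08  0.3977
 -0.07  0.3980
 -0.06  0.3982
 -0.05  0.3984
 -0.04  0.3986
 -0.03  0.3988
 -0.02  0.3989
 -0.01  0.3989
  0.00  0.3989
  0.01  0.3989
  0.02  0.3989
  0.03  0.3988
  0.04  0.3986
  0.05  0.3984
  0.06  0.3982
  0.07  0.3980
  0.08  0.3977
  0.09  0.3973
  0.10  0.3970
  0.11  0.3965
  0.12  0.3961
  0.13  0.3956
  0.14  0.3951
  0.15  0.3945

136.11

σ√T = 0.2·√0.6667 = 0.1633
d₁ = [ln(418/428) + (0.023 + 0.2²/2)·0.6667] / 0.1633 = [-0.0236 + 0.0287] / 0.1633 = 0.0308 ≈ 0.03
√T = √0.6667 = 0.8165
φ(d₁) = φ(0.03) = 0.3988
vega = S·φ(d₁)·√T = 418·0.3988·0.8165 = 136.1092
(Vega is the same for a European call and put with the same parameters.)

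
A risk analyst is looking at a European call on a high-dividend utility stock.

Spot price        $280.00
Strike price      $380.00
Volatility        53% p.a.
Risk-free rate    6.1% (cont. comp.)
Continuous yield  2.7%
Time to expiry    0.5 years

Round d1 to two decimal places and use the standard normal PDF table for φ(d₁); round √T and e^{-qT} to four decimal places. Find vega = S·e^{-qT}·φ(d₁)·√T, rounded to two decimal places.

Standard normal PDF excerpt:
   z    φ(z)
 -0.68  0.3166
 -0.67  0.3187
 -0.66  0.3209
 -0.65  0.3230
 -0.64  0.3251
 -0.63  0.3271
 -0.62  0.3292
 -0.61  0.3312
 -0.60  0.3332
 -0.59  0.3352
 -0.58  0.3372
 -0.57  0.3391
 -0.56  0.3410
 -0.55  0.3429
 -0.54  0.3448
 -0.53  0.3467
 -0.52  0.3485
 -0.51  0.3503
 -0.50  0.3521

65.87

σ√T = 0.53·√0.5 = 0.3748
ln(S/K) + (r − q + σ²/2)T = ln(280/380) + (0.061 − 0.027 + 0.53²/2)·0.5 = -0.3054 + 0.0872 = -0.2182
d₁ = -0.2182 / 0.3748 = -0.5821 which rounds to -0.58
√T = √0.5 = 0.7071
φ(d₁) = φ(-0.58) = 0.3372
exp(−qT) = exp(−0.027·0.5) = 0.9866
vega = S·exp(−qT)·φ(d₁)·√T = 280·0.9866·0.3372·0.7071 = 65.8669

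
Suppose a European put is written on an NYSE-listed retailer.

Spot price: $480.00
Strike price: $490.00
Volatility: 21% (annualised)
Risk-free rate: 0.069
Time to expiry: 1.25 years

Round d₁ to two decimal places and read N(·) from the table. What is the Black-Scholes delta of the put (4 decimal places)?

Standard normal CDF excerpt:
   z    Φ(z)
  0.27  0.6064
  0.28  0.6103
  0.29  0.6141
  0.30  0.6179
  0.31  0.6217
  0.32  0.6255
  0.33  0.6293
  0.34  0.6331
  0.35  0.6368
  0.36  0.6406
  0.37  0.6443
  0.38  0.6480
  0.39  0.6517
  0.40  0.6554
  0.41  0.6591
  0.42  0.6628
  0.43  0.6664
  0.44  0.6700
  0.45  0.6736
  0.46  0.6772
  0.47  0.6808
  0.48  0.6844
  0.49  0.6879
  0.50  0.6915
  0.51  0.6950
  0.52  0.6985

-0.3446

σ√T = 0.21·√1.25 = 0.2348
d₁ = [ln(480/490) + (0.069 + ½·0.21²)·1.25] / (σ√T) = (-0.0206 + 0.1138) / 0.2348 = 0.3969 ⇒ 0.40
N(d₁) = N(0.40) = 0.6554
Δ_put = N(d₁) − 1 = 0.6554 − 1 = -0.3446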